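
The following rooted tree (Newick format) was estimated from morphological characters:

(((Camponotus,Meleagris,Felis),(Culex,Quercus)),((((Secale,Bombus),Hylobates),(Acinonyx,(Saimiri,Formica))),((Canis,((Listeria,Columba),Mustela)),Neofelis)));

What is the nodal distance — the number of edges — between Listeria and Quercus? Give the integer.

9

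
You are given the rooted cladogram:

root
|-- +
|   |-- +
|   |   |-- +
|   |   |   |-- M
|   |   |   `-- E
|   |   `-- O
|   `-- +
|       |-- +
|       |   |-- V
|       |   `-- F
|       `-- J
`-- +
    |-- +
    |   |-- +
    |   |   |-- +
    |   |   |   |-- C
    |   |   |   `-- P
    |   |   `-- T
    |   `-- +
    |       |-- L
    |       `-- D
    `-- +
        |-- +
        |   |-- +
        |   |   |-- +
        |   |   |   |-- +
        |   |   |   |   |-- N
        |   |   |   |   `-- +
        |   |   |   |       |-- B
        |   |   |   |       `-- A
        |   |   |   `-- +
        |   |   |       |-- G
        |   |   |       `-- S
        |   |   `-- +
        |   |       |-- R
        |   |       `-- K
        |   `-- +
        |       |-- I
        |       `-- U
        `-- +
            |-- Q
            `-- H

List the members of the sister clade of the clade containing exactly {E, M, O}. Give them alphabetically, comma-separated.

F, J, V

The clade containing exactly {E, M, O} attaches to the tree at the node subtending (((M,E),O),((V,F),J)).
The other lineage descending from that same node — the sister group — is ((V,F),J); its 3 tips in alphabetical order are the answer.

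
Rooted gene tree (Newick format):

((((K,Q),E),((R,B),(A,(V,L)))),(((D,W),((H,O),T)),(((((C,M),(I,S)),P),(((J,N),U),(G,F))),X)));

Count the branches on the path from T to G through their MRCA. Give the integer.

The MRCA of T and G is the node subtending (((D,W),((H,O),T)),(((((C,M),(I,S)),P),(((J,N),U),(G,F))),X)).
From T up to that node: 3 branches. From G up to the same node: 5 branches. Total: 3 + 5 = 8.

8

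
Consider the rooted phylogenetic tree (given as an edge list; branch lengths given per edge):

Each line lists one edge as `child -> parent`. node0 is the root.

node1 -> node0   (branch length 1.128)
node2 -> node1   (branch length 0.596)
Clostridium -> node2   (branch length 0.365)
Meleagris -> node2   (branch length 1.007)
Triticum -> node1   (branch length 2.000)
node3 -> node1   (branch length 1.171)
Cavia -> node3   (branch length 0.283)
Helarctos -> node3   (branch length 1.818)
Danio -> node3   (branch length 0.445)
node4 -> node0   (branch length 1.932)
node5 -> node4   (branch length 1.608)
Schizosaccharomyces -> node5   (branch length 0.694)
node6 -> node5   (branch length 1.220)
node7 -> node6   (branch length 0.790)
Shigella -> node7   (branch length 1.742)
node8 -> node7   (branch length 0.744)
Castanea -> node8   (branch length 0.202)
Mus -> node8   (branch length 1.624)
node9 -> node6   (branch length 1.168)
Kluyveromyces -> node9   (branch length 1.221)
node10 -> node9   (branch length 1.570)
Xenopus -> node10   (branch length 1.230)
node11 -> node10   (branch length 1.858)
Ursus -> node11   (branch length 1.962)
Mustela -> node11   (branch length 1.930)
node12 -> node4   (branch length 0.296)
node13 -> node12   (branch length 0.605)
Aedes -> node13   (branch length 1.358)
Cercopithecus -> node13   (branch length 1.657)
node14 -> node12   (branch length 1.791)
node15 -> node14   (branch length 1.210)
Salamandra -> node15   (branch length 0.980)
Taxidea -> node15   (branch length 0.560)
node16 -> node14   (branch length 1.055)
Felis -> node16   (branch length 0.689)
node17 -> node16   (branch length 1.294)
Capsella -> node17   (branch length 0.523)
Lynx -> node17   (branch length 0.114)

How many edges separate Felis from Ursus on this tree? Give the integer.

The MRCA of Felis and Ursus is the node subtending ((Schizosaccharomyces,((Shigella,(Castanea,Mus)),(Kluyveromyces,(Xenopus,(Ursus,Mustela))))),((Aedes,Cercopithecus),((Salamandra,Taxidea),(Felis,(Capsella,Lynx))))).
From Felis up to that node: 4 branches. From Ursus up to the same node: 6 branches. Total: 4 + 6 = 10.

10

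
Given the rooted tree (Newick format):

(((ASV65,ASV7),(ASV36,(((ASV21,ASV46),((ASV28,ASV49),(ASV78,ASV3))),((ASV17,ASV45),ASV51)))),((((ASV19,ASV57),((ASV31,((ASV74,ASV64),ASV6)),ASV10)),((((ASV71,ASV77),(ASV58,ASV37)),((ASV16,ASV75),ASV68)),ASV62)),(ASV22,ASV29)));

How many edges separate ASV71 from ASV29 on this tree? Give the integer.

8

The MRCA of ASV71 and ASV29 is the node subtending ((((ASV19,ASV57),((ASV31,((ASV74,ASV64),ASV6)),ASV10)),((((ASV71,ASV77),(ASV58,ASV37)),((ASV16,ASV75),ASV68)),ASV62)),(ASV22,ASV29)).
From ASV71 up to that node: 6 branches. From ASV29 up to the same node: 2 branches. Total: 6 + 2 = 8.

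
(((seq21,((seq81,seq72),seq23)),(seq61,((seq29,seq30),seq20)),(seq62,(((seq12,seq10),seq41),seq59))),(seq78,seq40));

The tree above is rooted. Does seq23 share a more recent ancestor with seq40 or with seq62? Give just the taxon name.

seq62

The MRCA of seq23 and seq62 subtends ((seq21,((seq81,seq72),seq23)),(seq61,((seq29,seq30),seq20)),(seq62,(((seq12,seq10),seq41),seq59))) (13 taxa).
The MRCA of seq23 and seq40 is the root, subtending the entire tree (15 taxa).
The first is nested inside the second, so seq23 shares a more recent common ancestor with seq62.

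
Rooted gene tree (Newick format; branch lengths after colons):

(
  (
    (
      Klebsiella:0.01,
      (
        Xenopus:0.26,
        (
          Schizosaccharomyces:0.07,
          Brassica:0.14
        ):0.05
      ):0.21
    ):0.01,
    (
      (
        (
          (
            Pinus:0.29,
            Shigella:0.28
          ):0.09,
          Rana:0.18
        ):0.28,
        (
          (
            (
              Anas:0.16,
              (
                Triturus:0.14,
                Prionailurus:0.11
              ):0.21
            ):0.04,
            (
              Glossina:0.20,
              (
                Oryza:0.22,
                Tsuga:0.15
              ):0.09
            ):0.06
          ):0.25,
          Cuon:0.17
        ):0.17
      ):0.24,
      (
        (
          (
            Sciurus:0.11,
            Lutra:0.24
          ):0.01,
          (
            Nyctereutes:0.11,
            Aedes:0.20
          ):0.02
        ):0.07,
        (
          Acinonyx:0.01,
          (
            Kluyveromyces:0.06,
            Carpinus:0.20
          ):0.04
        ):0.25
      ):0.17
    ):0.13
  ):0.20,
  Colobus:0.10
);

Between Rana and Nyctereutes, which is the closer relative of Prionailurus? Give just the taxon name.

Rana

The MRCA of Prionailurus and Rana subtends (((Pinus,Shigella),Rana),(((Anas,(Triturus,Prionailurus)),(Glossina,(Oryza,Tsuga))),Cuon)) (10 taxa).
The MRCA of Prionailurus and Nyctereutes subtends ((((Pinus,Shigella),Rana),(((Anas,(Triturus,Prionailurus)),(Glossina,(Oryza,Tsuga))),Cuon)),(((Sciurus,Lutra),(Nyctereutes,Aedes)),(Acinonyx,(Kluyveromyces,Carpinus)))) (17 taxa).
The first is nested inside the second, so Prionailurus shares a more recent common ancestor with Rana.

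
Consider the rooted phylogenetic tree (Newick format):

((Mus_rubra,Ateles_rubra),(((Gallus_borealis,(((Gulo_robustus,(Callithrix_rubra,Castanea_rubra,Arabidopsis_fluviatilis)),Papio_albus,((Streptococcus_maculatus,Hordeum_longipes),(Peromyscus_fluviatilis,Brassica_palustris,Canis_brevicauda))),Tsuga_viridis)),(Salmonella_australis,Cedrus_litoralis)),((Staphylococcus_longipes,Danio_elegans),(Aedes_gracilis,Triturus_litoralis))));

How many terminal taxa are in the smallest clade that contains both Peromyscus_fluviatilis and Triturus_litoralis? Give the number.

18

The MRCA of Peromyscus_fluviatilis and Triturus_litoralis is the node subtending (((Gallus_borealis,(((Gulo_robustus,(Callithrix_rubra,Castanea_rubra,Arabidopsis_fluviatilis)),Papio_albus,((Streptococcus_maculatus,Hordeum_longipes),(Peromyscus_fluviatilis,Brassica_palustris,Canis_brevicauda))),Tsuga_viridis)),(Salmonella_australis,Cedrus_litoralis)),((Staphylococcus_longipes,Danio_elegans),(Aedes_gracilis,Triturus_litoralis))).
That clade contains 18 terminal taxa: Aedes_gracilis, Arabidopsis_fluviatilis, Brassica_palustris, Callithrix_rubra, Canis_brevicauda, Castanea_rubra, Cedrus_litoralis, Danio_elegans, Gallus_borealis, Gulo_robustus, Hordeum_longipes, Papio_albus, Peromyscus_fluviatilis, Salmonella_australis, Staphylococcus_longipes, Streptococcus_maculatus, Triturus_litoralis, Tsuga_viridis.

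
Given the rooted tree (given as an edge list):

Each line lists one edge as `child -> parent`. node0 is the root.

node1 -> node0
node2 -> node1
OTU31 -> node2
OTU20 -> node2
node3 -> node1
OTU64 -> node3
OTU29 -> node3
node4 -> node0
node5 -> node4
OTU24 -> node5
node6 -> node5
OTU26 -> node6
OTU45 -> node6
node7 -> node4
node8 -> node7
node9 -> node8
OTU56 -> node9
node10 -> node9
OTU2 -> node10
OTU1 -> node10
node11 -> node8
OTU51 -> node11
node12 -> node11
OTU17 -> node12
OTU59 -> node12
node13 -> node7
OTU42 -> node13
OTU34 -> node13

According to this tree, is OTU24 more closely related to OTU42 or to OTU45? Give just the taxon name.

OTU45

The MRCA of OTU24 and OTU45 subtends (OTU24,(OTU26,OTU45)) (3 taxa).
The MRCA of OTU24 and OTU42 subtends ((OTU24,(OTU26,OTU45)),(((OTU56,(OTU2,OTU1)),(OTU51,(OTU17,OTU59))),(OTU42,OTU34))) (11 taxa).
The first is nested inside the second, so OTU24 shares a more recent common ancestor with OTU45.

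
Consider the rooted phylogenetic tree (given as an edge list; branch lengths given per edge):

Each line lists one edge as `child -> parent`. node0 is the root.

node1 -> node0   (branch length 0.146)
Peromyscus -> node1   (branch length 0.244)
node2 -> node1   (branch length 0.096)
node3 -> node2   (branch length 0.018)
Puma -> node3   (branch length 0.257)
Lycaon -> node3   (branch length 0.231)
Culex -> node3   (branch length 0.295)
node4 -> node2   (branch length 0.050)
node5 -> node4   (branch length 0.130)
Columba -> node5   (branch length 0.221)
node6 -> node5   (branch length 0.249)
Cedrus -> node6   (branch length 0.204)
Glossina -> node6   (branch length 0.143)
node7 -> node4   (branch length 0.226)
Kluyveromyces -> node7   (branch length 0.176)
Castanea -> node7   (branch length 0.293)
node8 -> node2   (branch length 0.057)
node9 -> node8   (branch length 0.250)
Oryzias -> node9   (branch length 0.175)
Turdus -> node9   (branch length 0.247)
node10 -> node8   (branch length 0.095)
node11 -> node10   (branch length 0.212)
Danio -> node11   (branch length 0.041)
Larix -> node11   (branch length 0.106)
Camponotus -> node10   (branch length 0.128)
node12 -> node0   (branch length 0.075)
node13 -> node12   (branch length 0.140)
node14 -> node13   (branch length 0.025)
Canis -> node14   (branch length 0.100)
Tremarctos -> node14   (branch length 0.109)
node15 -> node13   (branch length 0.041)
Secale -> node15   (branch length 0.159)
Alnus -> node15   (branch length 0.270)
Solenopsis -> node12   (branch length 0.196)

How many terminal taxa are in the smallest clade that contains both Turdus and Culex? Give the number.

13

The MRCA of Turdus and Culex is the node subtending ((Puma,Lycaon,Culex),((Columba,(Cedrus,Glossina)),(Kluyveromyces,Castanea)),((Oryzias,Turdus),((Danio,Larix),Camponotus))).
That clade contains 13 terminal taxa: Camponotus, Castanea, Cedrus, Columba, Culex, Danio, Glossina, Kluyveromyces, Larix, Lycaon, Oryzias, Puma, Turdus.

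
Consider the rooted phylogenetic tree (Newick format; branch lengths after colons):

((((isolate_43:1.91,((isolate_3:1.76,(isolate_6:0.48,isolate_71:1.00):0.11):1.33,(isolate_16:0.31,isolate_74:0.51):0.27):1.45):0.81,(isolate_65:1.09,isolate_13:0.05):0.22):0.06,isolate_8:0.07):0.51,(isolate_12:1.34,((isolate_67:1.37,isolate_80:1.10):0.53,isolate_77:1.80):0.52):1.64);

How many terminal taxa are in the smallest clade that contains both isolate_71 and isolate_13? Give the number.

The MRCA of isolate_71 and isolate_13 is the node subtending ((isolate_43,((isolate_3,(isolate_6,isolate_71)),(isolate_16,isolate_74))),(isolate_65,isolate_13)).
That clade contains 8 terminal taxa: isolate_13, isolate_16, isolate_3, isolate_43, isolate_6, isolate_65, isolate_71, isolate_74.

8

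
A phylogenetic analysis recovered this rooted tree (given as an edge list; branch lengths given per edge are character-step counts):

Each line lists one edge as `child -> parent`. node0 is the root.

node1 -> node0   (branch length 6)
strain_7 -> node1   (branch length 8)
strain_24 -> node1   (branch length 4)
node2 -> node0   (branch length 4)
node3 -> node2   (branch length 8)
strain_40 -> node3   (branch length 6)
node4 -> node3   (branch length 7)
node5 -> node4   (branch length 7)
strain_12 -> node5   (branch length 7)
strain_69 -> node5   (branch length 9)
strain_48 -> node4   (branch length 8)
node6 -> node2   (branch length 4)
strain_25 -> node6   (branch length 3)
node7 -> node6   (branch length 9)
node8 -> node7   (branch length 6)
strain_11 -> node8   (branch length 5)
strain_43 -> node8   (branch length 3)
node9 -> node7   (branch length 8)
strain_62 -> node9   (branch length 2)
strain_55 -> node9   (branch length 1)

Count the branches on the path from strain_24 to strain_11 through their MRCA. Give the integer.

7

The MRCA of strain_24 and strain_11 is the root of the tree.
From strain_24 up to that node: 2 branches. From strain_11 up to the same node: 5 branches. Total: 2 + 5 = 7.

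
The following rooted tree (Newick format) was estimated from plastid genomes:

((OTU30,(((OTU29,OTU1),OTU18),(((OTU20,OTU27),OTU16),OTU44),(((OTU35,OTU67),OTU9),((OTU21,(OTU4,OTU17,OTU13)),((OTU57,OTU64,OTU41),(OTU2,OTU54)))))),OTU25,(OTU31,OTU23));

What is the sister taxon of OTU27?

OTU27 attaches to the tree at the node subtending (OTU20,OTU27).
The other lineage descending from that same node — the sister group — is the single tip OTU20.

OTU20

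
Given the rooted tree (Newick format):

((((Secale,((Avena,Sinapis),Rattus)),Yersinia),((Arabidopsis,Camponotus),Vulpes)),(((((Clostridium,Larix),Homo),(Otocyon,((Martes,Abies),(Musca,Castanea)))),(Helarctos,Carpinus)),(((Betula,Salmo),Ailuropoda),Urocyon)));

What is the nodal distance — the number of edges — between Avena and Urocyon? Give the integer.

9

The MRCA of Avena and Urocyon is the root of the tree.
From Avena up to that node: 6 branches. From Urocyon up to the same node: 3 branches. Total: 6 + 3 = 9.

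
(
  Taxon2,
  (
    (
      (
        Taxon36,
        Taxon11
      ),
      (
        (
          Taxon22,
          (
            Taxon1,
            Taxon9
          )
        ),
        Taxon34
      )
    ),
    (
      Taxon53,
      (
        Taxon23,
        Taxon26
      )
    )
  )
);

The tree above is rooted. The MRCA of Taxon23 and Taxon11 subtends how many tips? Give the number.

9

The MRCA of Taxon23 and Taxon11 is the node subtending (((Taxon36,Taxon11),((Taxon22,(Taxon1,Taxon9)),Taxon34)),(Taxon53,(Taxon23,Taxon26))).
That clade contains 9 terminal taxa: Taxon1, Taxon11, Taxon22, Taxon23, Taxon26, Taxon34, Taxon36, Taxon53, Taxon9.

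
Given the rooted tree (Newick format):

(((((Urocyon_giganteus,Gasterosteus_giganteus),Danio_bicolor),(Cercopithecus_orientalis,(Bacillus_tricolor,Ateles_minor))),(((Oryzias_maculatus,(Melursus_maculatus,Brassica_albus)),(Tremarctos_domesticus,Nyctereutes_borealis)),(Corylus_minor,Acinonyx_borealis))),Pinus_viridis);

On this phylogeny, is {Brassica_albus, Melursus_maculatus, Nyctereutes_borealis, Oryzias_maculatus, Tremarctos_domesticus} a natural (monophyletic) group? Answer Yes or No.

The most recent common ancestor of these taxa subtends ((Oryzias_maculatus,(Melursus_maculatus,Brassica_albus)),(Tremarctos_domesticus,Nyctereutes_borealis)).
That clade has exactly 5 tips — every listed taxon and nothing else — so the group is monophyletic.

Yes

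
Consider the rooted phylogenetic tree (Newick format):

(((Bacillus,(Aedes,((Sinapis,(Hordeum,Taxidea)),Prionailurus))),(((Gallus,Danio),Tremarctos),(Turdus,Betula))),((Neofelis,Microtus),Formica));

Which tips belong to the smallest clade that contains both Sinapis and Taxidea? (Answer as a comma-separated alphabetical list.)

Tracing Sinapis: it sits inside (Sinapis,(Hordeum,Taxidea)).
Tracing Taxidea: it sits inside (Hordeum,Taxidea).
The smallest clade enclosing both is (Sinapis,(Hordeum,Taxidea)); the answer is its 3 terminal taxa in alphabetical order.

Hordeum, Sinapis, Taxidea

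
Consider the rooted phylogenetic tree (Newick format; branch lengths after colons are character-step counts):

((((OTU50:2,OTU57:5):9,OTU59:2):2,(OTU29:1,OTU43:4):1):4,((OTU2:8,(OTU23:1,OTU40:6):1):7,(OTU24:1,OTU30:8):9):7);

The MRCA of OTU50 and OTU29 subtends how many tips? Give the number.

The MRCA of OTU50 and OTU29 is the node subtending (((OTU50,OTU57),OTU59),(OTU29,OTU43)).
That clade contains 5 terminal taxa: OTU29, OTU43, OTU50, OTU57, OTU59.

5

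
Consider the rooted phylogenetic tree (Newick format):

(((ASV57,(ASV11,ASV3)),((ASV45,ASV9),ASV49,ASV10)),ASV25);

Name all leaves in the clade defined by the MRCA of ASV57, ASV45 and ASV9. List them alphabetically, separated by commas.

ASV10, ASV11, ASV3, ASV45, ASV49, ASV57, ASV9

Tracing ASV57: it sits inside (ASV57,(ASV11,ASV3)).
Tracing ASV45: it sits inside (ASV45,ASV9).
Tracing ASV9: it sits inside (ASV45,ASV9).
The smallest clade enclosing all 3 is ((ASV57,(ASV11,ASV3)),((ASV45,ASV9),ASV49,ASV10)); the answer is its 7 terminal taxa in alphabetical order.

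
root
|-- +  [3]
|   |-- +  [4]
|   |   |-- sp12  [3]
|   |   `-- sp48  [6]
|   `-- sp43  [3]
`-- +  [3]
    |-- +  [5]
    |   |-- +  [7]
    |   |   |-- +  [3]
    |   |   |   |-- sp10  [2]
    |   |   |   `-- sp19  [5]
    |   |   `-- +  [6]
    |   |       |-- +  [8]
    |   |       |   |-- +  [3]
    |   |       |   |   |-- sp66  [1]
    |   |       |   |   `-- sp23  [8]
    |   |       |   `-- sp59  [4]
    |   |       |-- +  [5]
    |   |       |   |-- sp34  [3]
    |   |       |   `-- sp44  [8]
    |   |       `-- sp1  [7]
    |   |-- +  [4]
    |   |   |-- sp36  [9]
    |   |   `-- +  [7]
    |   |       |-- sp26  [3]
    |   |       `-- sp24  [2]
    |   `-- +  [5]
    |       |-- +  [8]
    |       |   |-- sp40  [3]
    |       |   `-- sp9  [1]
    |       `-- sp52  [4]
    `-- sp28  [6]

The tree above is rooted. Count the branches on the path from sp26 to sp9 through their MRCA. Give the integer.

6

The MRCA of sp26 and sp9 is the node subtending (((sp10,sp19),(((sp66,sp23),sp59),(sp34,sp44),sp1)),(sp36,(sp26,sp24)),((sp40,sp9),sp52)).
From sp26 up to that node: 3 branches. From sp9 up to the same node: 3 branches. Total: 3 + 3 = 6.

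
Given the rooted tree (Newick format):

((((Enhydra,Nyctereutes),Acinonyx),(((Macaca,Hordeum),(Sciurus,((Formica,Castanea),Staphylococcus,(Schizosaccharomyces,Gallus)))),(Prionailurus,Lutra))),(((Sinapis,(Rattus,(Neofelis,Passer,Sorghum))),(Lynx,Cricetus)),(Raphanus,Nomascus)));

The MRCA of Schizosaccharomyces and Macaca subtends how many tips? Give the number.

The MRCA of Schizosaccharomyces and Macaca is the node subtending ((Macaca,Hordeum),(Sciurus,((Formica,Castanea),Staphylococcus,(Schizosaccharomyces,Gallus)))).
That clade contains 8 terminal taxa: Castanea, Formica, Gallus, Hordeum, Macaca, Schizosaccharomyces, Sciurus, Staphylococcus.

8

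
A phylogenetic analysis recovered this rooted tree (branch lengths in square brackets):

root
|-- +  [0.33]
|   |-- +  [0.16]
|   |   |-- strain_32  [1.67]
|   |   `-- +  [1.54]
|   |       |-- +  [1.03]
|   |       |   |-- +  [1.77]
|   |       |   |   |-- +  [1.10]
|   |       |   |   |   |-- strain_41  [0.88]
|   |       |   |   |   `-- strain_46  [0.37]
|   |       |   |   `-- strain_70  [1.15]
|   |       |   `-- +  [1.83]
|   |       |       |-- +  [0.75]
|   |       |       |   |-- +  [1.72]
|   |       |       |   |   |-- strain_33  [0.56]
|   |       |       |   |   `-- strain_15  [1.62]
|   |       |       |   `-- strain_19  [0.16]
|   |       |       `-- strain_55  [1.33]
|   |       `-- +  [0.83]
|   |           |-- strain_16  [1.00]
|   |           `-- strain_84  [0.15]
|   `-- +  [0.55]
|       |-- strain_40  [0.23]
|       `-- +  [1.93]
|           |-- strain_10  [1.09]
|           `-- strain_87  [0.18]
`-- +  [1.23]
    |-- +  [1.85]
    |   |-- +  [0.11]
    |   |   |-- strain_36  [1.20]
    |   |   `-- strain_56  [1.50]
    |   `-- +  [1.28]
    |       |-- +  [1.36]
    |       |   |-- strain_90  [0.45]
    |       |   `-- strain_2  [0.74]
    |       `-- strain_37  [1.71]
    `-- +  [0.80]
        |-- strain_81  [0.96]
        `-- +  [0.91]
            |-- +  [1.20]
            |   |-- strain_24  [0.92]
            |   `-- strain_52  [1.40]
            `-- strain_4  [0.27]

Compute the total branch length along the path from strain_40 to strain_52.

The path runs strain_40 → … → MRCA → … → strain_52; the MRCA is the root of the tree.
Branch lengths along that path: 0.23 + 0.55 + 0.33 + 1.23 + 0.80 + 0.91 + 1.20 + 1.40 = 6.65.

6.65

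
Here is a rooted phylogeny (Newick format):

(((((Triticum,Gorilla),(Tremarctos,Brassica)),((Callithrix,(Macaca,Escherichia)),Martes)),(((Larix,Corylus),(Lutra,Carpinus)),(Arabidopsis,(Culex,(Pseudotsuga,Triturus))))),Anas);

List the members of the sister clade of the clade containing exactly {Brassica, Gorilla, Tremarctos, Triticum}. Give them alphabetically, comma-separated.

The clade containing exactly {Brassica, Gorilla, Tremarctos, Triticum} attaches to the tree at the node subtending (((Triticum,Gorilla),(Tremarctos,Brassica)),((Callithrix,(Macaca,Escherichia)),Martes)).
The other lineage descending from that same node — the sister group — is ((Callithrix,(Macaca,Escherichia)),Martes); its 4 tips in alphabetical order are the answer.

Callithrix, Escherichia, Macaca, Martes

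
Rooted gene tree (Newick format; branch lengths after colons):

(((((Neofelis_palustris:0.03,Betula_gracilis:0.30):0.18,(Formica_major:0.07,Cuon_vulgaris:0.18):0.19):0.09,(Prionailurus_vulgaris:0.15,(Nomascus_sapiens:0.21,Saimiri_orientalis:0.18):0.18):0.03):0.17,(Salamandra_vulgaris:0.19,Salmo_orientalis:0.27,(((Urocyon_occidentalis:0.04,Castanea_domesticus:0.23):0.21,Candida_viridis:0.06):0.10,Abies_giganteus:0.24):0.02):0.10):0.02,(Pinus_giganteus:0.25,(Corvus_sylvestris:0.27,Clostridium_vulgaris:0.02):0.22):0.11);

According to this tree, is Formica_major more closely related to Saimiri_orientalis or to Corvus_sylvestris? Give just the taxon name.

The MRCA of Formica_major and Saimiri_orientalis subtends (((Neofelis_palustris,Betula_gracilis),(Formica_major,Cuon_vulgaris)),(Prionailurus_vulgaris,(Nomascus_sapiens,Saimiri_orientalis))) (7 taxa).
The MRCA of Formica_major and Corvus_sylvestris is the root, subtending the entire tree (16 taxa).
The first is nested inside the second, so Formica_major shares a more recent common ancestor with Saimiri_orientalis.

Saimiri_orientalis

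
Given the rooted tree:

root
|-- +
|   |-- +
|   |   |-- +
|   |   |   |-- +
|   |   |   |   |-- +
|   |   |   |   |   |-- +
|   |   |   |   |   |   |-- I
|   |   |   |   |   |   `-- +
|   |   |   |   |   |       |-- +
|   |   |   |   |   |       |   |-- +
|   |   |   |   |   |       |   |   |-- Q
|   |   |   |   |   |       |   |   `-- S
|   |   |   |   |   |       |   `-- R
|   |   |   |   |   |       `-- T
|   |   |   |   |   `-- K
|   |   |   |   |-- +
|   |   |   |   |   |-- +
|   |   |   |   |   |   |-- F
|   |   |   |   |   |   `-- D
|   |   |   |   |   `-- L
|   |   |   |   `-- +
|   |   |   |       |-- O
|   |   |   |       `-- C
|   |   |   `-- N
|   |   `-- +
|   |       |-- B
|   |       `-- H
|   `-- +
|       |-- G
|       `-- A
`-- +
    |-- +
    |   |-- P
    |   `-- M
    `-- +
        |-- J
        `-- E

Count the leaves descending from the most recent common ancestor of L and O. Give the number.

11

The MRCA of L and O is the node subtending (((I,(((Q,S),R),T)),K),((F,D),L),(O,C)).
That clade contains 11 terminal taxa: C, D, F, I, K, L, O, Q, R, S, T.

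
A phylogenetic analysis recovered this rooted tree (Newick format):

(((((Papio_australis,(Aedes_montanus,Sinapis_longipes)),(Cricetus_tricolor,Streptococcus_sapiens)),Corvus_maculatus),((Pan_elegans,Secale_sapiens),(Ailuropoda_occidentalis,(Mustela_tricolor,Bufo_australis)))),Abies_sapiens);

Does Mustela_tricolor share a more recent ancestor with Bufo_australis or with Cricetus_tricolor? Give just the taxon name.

The MRCA of Mustela_tricolor and Bufo_australis subtends (Mustela_tricolor,Bufo_australis) (2 taxa).
The MRCA of Mustela_tricolor and Cricetus_tricolor subtends ((((Papio_australis,(Aedes_montanus,Sinapis_longipes)),(Cricetus_tricolor,Streptococcus_sapiens)),Corvus_maculatus),((Pan_elegans,Secale_sapiens),(Ailuropoda_occidentalis,(Mustela_tricolor,Bufo_australis)))) (11 taxa).
The first is nested inside the second, so Mustela_tricolor shares a more recent common ancestor with Bufo_australis.

Bufo_australis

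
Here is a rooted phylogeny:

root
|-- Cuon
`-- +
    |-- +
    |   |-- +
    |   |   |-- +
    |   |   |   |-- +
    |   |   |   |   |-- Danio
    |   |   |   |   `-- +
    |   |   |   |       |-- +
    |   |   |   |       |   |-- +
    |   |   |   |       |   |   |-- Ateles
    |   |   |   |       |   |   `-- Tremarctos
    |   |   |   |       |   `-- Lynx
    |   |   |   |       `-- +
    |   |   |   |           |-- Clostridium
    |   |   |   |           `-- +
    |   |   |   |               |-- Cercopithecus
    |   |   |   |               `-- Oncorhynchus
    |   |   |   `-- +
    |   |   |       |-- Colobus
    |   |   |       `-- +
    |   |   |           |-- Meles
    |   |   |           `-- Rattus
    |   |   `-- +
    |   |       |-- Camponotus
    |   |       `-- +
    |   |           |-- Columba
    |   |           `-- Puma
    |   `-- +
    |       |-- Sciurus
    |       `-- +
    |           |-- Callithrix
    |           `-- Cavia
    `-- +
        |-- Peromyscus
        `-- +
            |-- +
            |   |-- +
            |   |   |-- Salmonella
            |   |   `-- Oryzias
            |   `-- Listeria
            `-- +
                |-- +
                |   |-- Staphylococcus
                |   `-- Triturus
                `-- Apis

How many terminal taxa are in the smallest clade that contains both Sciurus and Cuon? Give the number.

24

The MRCA of Sciurus and Cuon is the root, so the clade is the entire tree.
That clade contains 24 terminal taxa: Apis, Ateles, Callithrix, Camponotus, Cavia, Cercopithecus, Clostridium, Colobus, Columba, Cuon, Danio, Listeria, Lynx, Meles, Oncorhynchus, Oryzias, Peromyscus, Puma, Rattus, Salmonella, Sciurus, Staphylococcus, Tremarctos, Triturus.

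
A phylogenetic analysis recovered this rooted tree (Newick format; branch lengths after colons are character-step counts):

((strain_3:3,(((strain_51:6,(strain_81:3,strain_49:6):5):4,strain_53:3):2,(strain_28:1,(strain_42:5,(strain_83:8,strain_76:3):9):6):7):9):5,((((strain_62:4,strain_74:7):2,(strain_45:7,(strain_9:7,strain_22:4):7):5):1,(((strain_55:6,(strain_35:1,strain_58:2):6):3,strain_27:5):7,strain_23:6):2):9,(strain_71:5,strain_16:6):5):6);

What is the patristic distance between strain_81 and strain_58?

63

The path runs strain_81 → … → MRCA → … → strain_58; the MRCA is the root of the tree.
Branch lengths along that path: 3 + 5 + 4 + 2 + 9 + 5 + 6 + 9 + 2 + 7 + 3 + 6 + 2 = 63.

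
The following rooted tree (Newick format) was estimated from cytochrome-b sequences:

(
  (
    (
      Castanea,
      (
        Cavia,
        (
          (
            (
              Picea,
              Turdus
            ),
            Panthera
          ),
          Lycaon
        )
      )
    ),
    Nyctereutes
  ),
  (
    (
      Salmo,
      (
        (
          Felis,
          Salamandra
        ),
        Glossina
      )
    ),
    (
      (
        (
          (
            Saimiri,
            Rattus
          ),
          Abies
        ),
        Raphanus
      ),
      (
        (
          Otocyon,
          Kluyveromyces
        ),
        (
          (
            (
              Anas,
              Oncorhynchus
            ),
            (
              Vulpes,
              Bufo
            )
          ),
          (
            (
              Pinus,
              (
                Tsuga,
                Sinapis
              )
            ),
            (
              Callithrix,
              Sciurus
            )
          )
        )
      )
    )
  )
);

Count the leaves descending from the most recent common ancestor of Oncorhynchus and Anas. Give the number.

2

The MRCA of Oncorhynchus and Anas is the node subtending (Anas,Oncorhynchus).
That clade contains 2 terminal taxa: Anas, Oncorhynchus.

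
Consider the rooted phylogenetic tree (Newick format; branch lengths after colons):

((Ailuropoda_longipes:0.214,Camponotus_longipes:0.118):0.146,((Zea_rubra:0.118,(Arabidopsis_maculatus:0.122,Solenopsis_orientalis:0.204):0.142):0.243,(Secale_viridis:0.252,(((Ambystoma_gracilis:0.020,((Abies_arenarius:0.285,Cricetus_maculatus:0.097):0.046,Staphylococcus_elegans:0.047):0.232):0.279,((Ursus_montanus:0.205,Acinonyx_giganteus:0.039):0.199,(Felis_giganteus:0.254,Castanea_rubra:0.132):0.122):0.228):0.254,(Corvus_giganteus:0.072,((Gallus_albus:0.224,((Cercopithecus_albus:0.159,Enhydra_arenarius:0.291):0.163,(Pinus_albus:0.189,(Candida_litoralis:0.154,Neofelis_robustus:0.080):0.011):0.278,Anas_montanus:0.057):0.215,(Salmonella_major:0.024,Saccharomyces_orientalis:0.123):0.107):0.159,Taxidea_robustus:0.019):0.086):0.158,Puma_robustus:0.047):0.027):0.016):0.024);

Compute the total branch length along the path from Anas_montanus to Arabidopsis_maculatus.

1.225

The path runs Anas_montanus → … → MRCA → … → Arabidopsis_maculatus; the MRCA is the node subtending ((Zea_rubra,(Arabidopsis_maculatus,Solenopsis_orientalis)),(Secale_viridis,(((Ambystoma_gracilis,((Abies_arenarius,Cricetus_maculatus),Staphylococcus_elegans)),((Ursus_montanus,Acinonyx_giganteus),(Felis_giganteus,Castanea_rubra))),(Corvus_giganteus,((Gallus_albus,((Cercopithecus_albus,Enhydra_arenarius),(Pinus_albus,(Candida_litoralis,Neofelis_robustus)),Anas_montanus),(Salmonella_major,Saccharomyces_orientalis)),Taxidea_robustus)),Puma_robustus))).
Branch lengths along that path: 0.057 + 0.215 + 0.159 + 0.086 + 0.158 + 0.027 + 0.016 + 0.243 + 0.142 + 0.122 = 1.225.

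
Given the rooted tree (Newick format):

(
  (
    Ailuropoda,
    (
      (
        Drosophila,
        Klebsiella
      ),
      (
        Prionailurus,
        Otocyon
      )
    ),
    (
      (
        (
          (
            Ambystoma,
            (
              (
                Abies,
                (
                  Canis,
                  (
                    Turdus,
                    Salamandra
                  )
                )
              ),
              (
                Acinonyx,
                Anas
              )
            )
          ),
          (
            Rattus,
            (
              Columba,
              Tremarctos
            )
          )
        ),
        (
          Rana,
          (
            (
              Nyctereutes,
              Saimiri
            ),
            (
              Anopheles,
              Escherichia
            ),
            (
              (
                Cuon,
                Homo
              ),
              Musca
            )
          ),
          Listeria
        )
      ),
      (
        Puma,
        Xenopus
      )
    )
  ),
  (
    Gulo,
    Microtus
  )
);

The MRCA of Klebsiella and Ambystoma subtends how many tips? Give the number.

The MRCA of Klebsiella and Ambystoma is the node subtending (Ailuropoda,((Drosophila,Klebsiella),(Prionailurus,Otocyon)),((((Ambystoma,((Abies,(Canis,(Turdus,Salamandra))),(Acinonyx,Anas))),(Rattus,(Columba,Tremarctos))),(Rana,((Nyctereutes,Saimiri),(Anopheles,Escherichia),((Cuon,Homo),Musca)),Listeria)),(Puma,Xenopus))).
That clade contains 26 terminal taxa: Abies, Acinonyx, Ailuropoda, Ambystoma, Anas, Anopheles, Canis, Columba, Cuon, Drosophila, Escherichia, Homo, Klebsiella, Listeria, Musca, Nyctereutes, Otocyon, Prionailurus, Puma, Rana, Rattus, Saimiri, Salamandra, Tremarctos, Turdus, Xenopus.

26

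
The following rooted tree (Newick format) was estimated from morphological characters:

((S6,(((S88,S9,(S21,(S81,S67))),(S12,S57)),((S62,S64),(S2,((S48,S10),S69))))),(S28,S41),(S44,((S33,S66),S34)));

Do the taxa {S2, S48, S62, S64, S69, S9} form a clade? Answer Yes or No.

No

The MRCA of the listed taxa subtends (((S88,S9,(S21,(S81,S67))),(S12,S57)),((S62,S64),(S2,((S48,S10),S69)))).
That clade also contains S10, S12, S21, S57, S67, S81, S88, which are not in the proposed group, so the group is not monophyletic.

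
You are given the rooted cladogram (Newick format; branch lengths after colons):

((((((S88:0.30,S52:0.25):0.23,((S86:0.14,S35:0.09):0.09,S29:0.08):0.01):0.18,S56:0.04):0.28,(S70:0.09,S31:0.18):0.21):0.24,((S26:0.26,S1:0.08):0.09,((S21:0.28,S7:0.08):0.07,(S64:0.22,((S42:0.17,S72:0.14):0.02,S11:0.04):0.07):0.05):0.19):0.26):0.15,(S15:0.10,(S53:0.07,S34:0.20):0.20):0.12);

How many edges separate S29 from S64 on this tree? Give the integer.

9

The MRCA of S29 and S64 is the node subtending (((((S88,S52),((S86,S35),S29)),S56),(S70,S31)),((S26,S1),((S21,S7),(S64,((S42,S72),S11))))).
From S29 up to that node: 5 branches. From S64 up to the same node: 4 branches. Total: 5 + 4 = 9.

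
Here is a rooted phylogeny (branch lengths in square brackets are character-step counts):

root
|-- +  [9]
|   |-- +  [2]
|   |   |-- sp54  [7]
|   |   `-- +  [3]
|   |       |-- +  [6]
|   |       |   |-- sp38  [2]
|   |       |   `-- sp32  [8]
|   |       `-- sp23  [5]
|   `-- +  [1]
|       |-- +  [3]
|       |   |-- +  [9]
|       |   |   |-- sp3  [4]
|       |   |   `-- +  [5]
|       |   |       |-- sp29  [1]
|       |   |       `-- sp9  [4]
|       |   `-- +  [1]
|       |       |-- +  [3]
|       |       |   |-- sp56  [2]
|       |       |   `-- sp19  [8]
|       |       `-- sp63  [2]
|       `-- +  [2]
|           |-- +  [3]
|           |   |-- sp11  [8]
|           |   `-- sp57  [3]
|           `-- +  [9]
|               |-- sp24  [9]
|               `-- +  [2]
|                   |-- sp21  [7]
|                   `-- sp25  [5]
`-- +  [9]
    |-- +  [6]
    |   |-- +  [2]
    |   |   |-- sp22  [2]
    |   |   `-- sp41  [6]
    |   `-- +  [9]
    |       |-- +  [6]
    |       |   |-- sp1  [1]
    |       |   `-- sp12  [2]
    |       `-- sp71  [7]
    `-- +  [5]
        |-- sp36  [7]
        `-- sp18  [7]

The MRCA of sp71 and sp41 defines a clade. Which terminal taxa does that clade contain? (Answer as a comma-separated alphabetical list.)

sp1, sp12, sp22, sp41, sp71

Tracing sp71: it sits inside ((sp1,sp12),sp71).
Tracing sp41: it sits inside (sp22,sp41).
The smallest clade enclosing both is ((sp22,sp41),((sp1,sp12),sp71)); the answer is its 5 terminal taxa in alphabetical order.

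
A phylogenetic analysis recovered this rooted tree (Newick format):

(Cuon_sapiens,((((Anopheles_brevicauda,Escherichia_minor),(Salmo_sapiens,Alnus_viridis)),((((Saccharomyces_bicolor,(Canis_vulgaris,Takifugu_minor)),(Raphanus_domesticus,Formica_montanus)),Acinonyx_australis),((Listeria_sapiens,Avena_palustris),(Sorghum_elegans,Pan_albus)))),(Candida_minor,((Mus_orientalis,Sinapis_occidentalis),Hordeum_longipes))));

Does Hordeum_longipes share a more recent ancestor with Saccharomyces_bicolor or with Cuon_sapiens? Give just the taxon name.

Saccharomyces_bicolor

The MRCA of Hordeum_longipes and Saccharomyces_bicolor subtends ((((Anopheles_brevicauda,Escherichia_minor),(Salmo_sapiens,Alnus_viridis)),((((Saccharomyces_bicolor,(Canis_vulgaris,Takifugu_minor)),(Raphanus_domesticus,Formica_montanus)),Acinonyx_australis),((Listeria_sapiens,Avena_palustris),(Sorghum_elegans,Pan_albus)))),(Candida_minor,((Mus_orientalis,Sinapis_occidentalis),Hordeum_longipes))) (18 taxa).
The MRCA of Hordeum_longipes and Cuon_sapiens is the root, subtending the entire tree (19 taxa).
The first is nested inside the second, so Hordeum_longipes shares a more recent common ancestor with Saccharomyces_bicolor.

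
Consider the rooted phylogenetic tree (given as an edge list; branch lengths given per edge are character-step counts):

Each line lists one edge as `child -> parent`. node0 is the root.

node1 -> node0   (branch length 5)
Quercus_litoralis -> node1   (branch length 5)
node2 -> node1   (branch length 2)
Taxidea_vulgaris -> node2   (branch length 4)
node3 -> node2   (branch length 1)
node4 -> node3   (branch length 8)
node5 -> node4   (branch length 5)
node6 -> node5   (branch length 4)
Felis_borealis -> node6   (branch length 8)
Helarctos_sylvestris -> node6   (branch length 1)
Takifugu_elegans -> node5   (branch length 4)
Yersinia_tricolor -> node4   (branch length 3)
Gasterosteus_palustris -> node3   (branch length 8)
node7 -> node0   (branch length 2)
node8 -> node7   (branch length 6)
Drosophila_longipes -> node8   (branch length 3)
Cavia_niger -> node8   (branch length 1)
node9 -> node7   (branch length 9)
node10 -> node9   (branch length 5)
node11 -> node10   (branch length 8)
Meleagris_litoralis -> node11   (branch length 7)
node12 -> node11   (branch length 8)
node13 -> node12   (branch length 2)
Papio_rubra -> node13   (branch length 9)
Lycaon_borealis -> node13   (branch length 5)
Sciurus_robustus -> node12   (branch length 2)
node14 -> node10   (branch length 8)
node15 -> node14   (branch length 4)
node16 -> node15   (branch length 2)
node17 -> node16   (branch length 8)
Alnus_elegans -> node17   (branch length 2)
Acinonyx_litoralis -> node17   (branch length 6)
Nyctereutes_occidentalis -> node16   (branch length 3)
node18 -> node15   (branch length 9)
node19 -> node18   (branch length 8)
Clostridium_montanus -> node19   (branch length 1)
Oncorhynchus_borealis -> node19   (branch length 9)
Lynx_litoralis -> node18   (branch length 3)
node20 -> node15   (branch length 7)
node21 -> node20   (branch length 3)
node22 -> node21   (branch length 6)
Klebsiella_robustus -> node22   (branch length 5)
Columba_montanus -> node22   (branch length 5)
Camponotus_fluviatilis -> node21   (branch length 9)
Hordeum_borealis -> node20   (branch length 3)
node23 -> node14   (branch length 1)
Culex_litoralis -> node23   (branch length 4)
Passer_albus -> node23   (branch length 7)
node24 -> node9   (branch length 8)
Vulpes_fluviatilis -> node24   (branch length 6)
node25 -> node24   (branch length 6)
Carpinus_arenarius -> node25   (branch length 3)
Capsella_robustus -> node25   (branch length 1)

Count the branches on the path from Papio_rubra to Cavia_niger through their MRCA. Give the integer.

8

The MRCA of Papio_rubra and Cavia_niger is the node subtending ((Drosophila_longipes,Cavia_niger),(((Meleagris_litoralis,((Papio_rubra,Lycaon_borealis),Sciurus_robustus)),((((Alnus_elegans,Acinonyx_litoralis),Nyctereutes_occidentalis),((Clostridium_montanus,Oncorhynchus_borealis),Lynx_litoralis),(((Klebsiella_robustus,Columba_montanus),Camponotus_fluviatilis),Hordeum_borealis)),(Culex_litoralis,Passer_albus))),(Vulpes_fluviatilis,(Carpinus_arenarius,Capsella_robustus)))).
From Papio_rubra up to that node: 6 branches. From Cavia_niger up to the same node: 2 branches. Total: 6 + 2 = 8.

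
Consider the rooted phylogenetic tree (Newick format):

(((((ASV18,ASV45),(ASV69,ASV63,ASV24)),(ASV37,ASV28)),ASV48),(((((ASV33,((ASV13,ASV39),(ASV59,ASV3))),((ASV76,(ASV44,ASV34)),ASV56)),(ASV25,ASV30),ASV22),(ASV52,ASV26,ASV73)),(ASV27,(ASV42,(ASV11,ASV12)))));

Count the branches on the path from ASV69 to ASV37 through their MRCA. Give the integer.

5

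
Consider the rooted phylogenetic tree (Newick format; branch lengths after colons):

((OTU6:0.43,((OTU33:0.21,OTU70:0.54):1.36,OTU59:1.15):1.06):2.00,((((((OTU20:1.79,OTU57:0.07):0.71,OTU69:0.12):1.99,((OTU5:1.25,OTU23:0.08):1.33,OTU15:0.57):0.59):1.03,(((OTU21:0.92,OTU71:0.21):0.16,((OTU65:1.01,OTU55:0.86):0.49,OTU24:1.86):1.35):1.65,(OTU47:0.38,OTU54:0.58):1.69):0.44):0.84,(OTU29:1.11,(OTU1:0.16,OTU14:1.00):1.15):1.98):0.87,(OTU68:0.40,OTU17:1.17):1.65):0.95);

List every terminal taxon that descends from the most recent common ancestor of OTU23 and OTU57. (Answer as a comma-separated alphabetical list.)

OTU15, OTU20, OTU23, OTU5, OTU57, OTU69

Tracing OTU23: it sits inside (OTU5,OTU23).
Tracing OTU57: it sits inside (OTU20,OTU57).
The smallest clade enclosing both is (((OTU20,OTU57),OTU69),((OTU5,OTU23),OTU15)); the answer is its 6 terminal taxa in alphabetical order.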